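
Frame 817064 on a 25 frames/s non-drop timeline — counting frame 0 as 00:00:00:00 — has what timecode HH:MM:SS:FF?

09:04:42:14

817064 ÷ 25 = 32682 full seconds, remainder 14 frames.
32682 s = 9 h 4 min 42 s.
Timecode: 09:04:42:14.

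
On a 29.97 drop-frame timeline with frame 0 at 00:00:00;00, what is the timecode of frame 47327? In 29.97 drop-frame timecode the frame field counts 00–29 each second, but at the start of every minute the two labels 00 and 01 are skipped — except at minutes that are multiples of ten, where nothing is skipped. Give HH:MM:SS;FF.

Ten DF minutes hold 17982 frames, so frame 47327 lies in block 2 (frames 35964–53945) with 11363 frames into that block.
The block's first minute is 1800 frames and the rest 1798 each; 11363 frames reaches minute 6, so 2 × 18 + 6 × 2 = 48 labels have been skipped so far.
Adding those back, label number 47327 + 48 = 47375 at 30 labels/s is 1579 s + 5 f = 0 h 26 min 19 s frame 5, i.e. 00:26:19;05.

00:26:19;05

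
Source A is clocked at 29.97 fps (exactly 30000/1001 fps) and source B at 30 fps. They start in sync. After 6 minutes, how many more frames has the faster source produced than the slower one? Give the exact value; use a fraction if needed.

6 min = 360 s.
A emits 30000/1001 × 360 = 10800000/1001 frames; B emits 30 × 360 = 10800.
Difference = 10800/1001 frames (≈ 10.7892); B is ahead of A.

10800/1001 frames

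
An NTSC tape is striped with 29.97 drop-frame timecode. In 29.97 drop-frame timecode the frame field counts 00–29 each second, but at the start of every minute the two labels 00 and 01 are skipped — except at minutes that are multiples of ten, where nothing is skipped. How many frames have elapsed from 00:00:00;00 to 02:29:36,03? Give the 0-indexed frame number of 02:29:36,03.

269013

As if non-drop at 30 labels/s: (2 × 3600 + 29 × 60 + 36) × 30 + 3 = 269283.
Minute boundaries passed: 149; those not divisible by 10: 149 − 14 = 135; dropped labels = 2 × 135 = 270.
Actual frame index = 269283 − 270 = 269013.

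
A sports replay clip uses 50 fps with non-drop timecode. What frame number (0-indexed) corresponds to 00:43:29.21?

Total seconds to the label: (0 × 3600 + 43 × 60 + 29) = 2609.
Frame index = 2609 × 50 + 21 = 130471.

frame 130471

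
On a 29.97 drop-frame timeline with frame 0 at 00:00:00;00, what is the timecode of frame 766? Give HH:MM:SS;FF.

Ten DF minutes hold 17982 frames, so frame 766 lies in block 0 (frames 0–17981) with 766 frames into that block.
The block's first minute is 1800 frames and the rest 1798 each; 766 frames reaches minute 0, so 0 × 18 + 0 × 2 = 0 labels have been skipped so far.
Adding those back, label number 766 + 0 = 766 at 30 labels/s is 25 s + 16 f = 0 h 0 min 25 s frame 16, i.e. 00:00:25;16.

00:00:25;16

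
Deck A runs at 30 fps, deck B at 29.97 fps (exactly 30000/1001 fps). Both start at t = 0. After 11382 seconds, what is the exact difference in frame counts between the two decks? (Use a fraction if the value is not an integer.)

A emits 30 × 11382 = 341460 frames; B emits 30000/1001 × 11382 = 48780000/143.
Difference = 48780/143 frames (≈ 341.1189); B is behind A.

48780/143 frames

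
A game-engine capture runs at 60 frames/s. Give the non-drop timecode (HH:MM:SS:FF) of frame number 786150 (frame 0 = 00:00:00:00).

786150 ÷ 60 = 13102 full seconds, remainder 30 frames.
13102 s = 3 h 38 min 22 s.
Timecode: 03:38:22:30.

03:38:22:30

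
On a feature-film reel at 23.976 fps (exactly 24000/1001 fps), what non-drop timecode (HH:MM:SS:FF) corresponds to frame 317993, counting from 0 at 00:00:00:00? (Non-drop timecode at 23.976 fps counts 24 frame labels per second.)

317993 ÷ 24 = 13249 full seconds, remainder 17 frames.
13249 s = 3 h 40 min 49 s.
Timecode: 03:40:49:17.

03:40:49:17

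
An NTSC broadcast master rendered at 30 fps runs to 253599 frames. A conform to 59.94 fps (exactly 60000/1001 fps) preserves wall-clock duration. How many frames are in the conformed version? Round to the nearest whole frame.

Frames at target rate = 253599 × (60000/1001) / (30) = 507198000/1001 ≈ 506691.309.
Nearest whole frame: 506691.

506691 frames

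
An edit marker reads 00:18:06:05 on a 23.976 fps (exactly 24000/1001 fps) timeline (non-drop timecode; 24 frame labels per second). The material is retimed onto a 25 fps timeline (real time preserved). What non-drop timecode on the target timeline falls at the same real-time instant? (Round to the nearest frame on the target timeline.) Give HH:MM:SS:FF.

Source frame index: (0×3600 + 18×60 + 6) × 24 + 5 = 26069.
Real time: 26069 / (24000/1001) = 26095069/24000 s.
Target frame: (26095069/24000) × (25) = 26095069/960 ≈ 27182.364 → 27182.
At 25 labels/s: frame 27182 → 00:18:07:07.

00:18:07:07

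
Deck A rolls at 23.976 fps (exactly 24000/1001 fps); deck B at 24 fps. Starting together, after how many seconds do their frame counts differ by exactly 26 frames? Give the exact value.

13013/12 seconds

The gap grows by |24 − 24000/1001| = 24/1001 frames per second.
Time for a 26-frame gap: 26 ÷ (24/1001) = 13013/12 s.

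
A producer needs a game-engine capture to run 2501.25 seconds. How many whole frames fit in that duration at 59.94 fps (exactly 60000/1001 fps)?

Frames = 2501.25 × 60000/1001 = 150075000/1001 ≈ 149925.0749.
Complete frames: 149925.

149925 frames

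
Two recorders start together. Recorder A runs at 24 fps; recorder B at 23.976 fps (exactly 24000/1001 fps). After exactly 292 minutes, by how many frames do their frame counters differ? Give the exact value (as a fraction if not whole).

292 min = 17520 s.
A emits 24 × 17520 = 420480 frames; B emits 24000/1001 × 17520 = 420480000/1001.
Difference = 420480/1001 frames (≈ 420.0599); B is behind A.

420480/1001 frames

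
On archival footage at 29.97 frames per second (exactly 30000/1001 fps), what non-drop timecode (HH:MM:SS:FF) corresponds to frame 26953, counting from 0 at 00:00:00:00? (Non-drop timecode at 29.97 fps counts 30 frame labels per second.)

26953 ÷ 30 = 898 full seconds, remainder 13 frames.
898 s = 0 h 14 min 58 s.
Timecode: 00:14:58:13.

00:14:58:13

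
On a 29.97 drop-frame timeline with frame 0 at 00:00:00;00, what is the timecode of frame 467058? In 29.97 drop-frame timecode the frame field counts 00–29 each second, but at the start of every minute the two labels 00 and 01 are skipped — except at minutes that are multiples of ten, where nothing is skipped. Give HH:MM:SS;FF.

04:19:44;06

Each 10-minute DF block holds 10 × 60 × 30 − 9 × 2 = 17982 frames. 467058 ÷ 17982 → 25 full blocks, remainder 17508.
Within the partial block the first minute is 1800 frames and each further minute 1798, so 9 further minute boundaries passed. Total skipped labels = 18 × 25 + 2 × 9 = 468.
Non-drop label index = 467058 + 468 = 467526; at 30 labels/s that is 04:19:44:06, i.e. DF 04:19:44;06.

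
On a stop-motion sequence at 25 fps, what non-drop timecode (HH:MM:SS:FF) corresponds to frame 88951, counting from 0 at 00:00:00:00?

88951 ÷ 25 = 3558 full seconds, remainder 1 frame.
3558 s = 0 h 59 min 18 s.
Timecode: 00:59:18:01.

00:59:18:01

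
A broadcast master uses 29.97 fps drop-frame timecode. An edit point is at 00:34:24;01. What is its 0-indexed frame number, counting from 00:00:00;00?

Complete 10-minute blocks: 3, each 17982 frames → 53946.
Remaining 4 whole minutes in the current block: 1800 + 3 × 1798 = 7194 frames.
Within the current minute: 24 × 30 + 1 − 2 = 719 (labels ;00/;01 skipped at this minute). Total = 53946 + 7194 + 719 = 61859.

61859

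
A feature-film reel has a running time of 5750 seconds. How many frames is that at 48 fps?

276000 frames

Frames = 5750 × 48 = 276000.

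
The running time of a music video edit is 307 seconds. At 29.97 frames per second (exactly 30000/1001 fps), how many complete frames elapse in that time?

Frames = 307 × 30000/1001 = 9210000/1001 ≈ 9200.7992.
Complete frames: 9200.

9200 frames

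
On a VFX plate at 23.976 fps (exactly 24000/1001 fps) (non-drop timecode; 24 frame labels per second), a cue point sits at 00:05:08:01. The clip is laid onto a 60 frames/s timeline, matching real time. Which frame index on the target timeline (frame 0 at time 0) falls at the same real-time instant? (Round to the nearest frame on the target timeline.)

Source frame index: (0×3600 + 5×60 + 8) × 24 + 1 = 7393.
Real time: 7393 / (24000/1001) = 7400393/24000 s.
Target frame: (7400393/24000) × (60) = 7400393/400 ≈ 18500.982 → 18501.

frame 18501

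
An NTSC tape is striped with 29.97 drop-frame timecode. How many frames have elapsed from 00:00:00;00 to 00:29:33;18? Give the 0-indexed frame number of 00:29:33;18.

As if non-drop at 30 labels/s: (0 × 3600 + 29 × 60 + 33) × 30 + 18 = 53208.
Minute boundaries passed: 29; those not divisible by 10: 29 − 2 = 27; dropped labels = 2 × 27 = 54.
Actual frame index = 53208 − 54 = 53154.

53154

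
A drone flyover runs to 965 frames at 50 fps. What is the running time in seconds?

Running time = 965 / (50) = 19.3 s.

19.3 seconds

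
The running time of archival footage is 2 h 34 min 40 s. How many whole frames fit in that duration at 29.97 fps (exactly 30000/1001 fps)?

278121 frames

2 h 34 min 40 s = 9280 s.
Frames = 9280 × 30000/1001 = 278400000/1001 ≈ 278121.8781.
Complete frames: 278121.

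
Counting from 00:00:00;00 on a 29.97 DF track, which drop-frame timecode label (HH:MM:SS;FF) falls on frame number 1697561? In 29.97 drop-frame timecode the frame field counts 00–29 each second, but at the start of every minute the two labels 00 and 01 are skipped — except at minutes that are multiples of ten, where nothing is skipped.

15:44:02;01

Ten DF minutes hold 17982 frames, so frame 1697561 lies in block 94 (frames 1690308–1708289) with 7253 frames into that block.
The block's first minute is 1800 frames and the rest 1798 each; 7253 frames reaches minute 4, so 94 × 18 + 4 × 2 = 1700 labels have been skipped so far.
Adding those back, label number 1697561 + 1700 = 1699261 at 30 labels/s is 56642 s + 1 f = 15 h 44 min 2 s frame 1, i.e. 15:44:02;01.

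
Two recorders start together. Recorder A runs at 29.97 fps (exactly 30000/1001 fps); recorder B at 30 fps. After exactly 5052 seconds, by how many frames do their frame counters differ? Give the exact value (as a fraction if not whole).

151560/1001 frames

A emits 30000/1001 × 5052 = 151560000/1001 frames; B emits 30 × 5052 = 151560.
Difference = 151560/1001 frames (≈ 151.4086); B is ahead of A.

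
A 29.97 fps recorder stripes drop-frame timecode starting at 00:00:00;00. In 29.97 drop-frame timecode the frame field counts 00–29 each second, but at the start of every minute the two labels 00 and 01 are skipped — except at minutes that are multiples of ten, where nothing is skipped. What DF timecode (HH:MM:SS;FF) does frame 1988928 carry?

18:26:04;00

Ten DF minutes hold 17982 frames, so frame 1988928 lies in block 110 (frames 1978020–1996001) with 10908 frames into that block.
The block's first minute is 1800 frames and the rest 1798 each; 10908 frames reaches minute 6, so 110 × 18 + 6 × 2 = 1992 labels have been skipped so far.
Adding those back, label number 1988928 + 1992 = 1990920 at 30 labels/s is 66364 s + 0 f = 18 h 26 min 4 s frame 0, i.e. 18:26:04;00.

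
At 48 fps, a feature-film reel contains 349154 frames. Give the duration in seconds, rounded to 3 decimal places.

Running time = 349154 × 1/48 = 174577/24 s ≈ 7274.042 s.

7274.042 seconds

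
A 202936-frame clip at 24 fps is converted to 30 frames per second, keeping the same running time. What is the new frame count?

Target frames = source frames × (target rate / source rate) = 202936 × (30)/(24) = 202936 × 5/4 = 253670.

253670 frames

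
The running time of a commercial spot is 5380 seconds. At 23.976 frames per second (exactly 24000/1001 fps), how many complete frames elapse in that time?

Frames = 5380 × 24000/1001 = 129120000/1001 ≈ 128991.0090.
Complete frames: 128991.

128991 frames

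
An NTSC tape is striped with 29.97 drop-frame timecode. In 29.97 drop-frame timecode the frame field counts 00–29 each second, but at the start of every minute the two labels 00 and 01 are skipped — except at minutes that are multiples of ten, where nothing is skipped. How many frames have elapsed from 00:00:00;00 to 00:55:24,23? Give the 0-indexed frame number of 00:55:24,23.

99643

As if non-drop at 30 labels/s: (0 × 3600 + 55 × 60 + 24) × 30 + 23 = 99743.
Minute boundaries passed: 55; those not divisible by 10: 55 − 5 = 50; dropped labels = 2 × 50 = 100.
Actual frame index = 99743 − 100 = 99643.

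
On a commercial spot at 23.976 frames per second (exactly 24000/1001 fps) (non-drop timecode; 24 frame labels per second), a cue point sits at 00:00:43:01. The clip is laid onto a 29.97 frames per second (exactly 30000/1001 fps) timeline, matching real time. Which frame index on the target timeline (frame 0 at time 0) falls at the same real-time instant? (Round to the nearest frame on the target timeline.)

Source frame index: (0×3600 + 0×60 + 43) × 24 + 1 = 1033.
Real time: 1033 / (24000/1001) = 1034033/24000 s.
Target frame: (1034033/24000) × (30000/1001) = 5165/4 ≈ 1291.250 → 1291.

frame 1291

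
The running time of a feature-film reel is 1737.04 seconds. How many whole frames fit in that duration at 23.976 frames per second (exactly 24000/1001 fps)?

Frames = 1737.04 × 24000/1001 = 41688960/1001 ≈ 41647.3127.
Complete frames: 41647.

41647 frames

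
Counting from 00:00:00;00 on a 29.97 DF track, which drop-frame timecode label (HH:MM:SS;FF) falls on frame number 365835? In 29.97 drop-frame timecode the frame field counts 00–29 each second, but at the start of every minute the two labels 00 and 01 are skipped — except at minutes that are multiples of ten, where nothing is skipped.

Each 10-minute DF block holds 10 × 60 × 30 − 9 × 2 = 17982 frames. 365835 ÷ 17982 → 20 full blocks, remainder 6195.
Within the partial block the first minute is 1800 frames and each further minute 1798, so 3 further minute boundaries passed. Total skipped labels = 18 × 20 + 2 × 3 = 366.
Non-drop label index = 365835 + 366 = 366201; at 30 labels/s that is 03:23:26:21, i.e. DF 03:23:26;21.

03:23:26;21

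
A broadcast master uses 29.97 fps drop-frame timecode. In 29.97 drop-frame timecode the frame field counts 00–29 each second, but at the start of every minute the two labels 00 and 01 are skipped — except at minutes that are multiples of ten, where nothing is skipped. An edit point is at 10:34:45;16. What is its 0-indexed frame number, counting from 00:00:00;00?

Complete 10-minute blocks: 63, each 17982 frames → 1132866.
Remaining 4 whole minutes in the current block: 1800 + 3 × 1798 = 7194 frames.
Within the current minute: 45 × 30 + 16 − 2 = 1364 (labels ;00/;01 skipped at this minute). Total = 1132866 + 7194 + 1364 = 1141424.

1141424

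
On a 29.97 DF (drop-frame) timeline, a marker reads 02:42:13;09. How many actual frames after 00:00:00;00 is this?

291707

As if non-drop at 30 labels/s: (2 × 3600 + 42 × 60 + 13) × 30 + 9 = 291999.
Minute boundaries passed: 162; those not divisible by 10: 162 − 16 = 146; dropped labels = 2 × 146 = 292.
Actual frame index = 291999 − 292 = 291707.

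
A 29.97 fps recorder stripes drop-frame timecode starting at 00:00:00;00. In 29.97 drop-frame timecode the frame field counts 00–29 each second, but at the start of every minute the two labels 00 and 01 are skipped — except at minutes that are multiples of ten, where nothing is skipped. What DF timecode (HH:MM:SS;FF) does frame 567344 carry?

Each 10-minute DF block holds 10 × 60 × 30 − 9 × 2 = 17982 frames. 567344 ÷ 17982 → 31 full blocks, remainder 9902.
Within the partial block the first minute is 1800 frames and each further minute 1798, so 5 further minute boundaries passed. Total skipped labels = 18 × 31 + 2 × 5 = 568.
Non-drop label index = 567344 + 568 = 567912; at 30 labels/s that is 05:15:30:12, i.e. DF 05:15:30;12.

05:15:30;12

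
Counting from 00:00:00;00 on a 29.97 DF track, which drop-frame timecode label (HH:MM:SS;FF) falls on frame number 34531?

00:19:12;07

Ten DF minutes hold 17982 frames, so frame 34531 lies in block 1 (frames 17982–35963) with 16549 frames into that block.
The block's first minute is 1800 frames and the rest 1798 each; 16549 frames reaches minute 9, so 1 × 18 + 9 × 2 = 36 labels have been skipped so far.
Adding those back, label number 34531 + 36 = 34567 at 30 labels/s is 1152 s + 7 f = 0 h 19 min 12 s frame 7, i.e. 00:19:12;07.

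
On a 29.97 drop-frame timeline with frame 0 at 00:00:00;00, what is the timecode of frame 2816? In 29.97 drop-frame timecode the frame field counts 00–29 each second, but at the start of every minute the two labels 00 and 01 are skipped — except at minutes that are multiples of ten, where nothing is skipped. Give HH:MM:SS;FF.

00:01:33;28

Ten DF minutes hold 17982 frames, so frame 2816 lies in block 0 (frames 0–17981) with 2816 frames into that block.
The block's first minute is 1800 frames and the rest 1798 each; 2816 frames reaches minute 1, so 0 × 18 + 1 × 2 = 2 labels have been skipped so far.
Adding those back, label number 2816 + 2 = 2818 at 30 labels/s is 93 s + 28 f = 0 h 1 min 33 s frame 28, i.e. 00:01:33;28.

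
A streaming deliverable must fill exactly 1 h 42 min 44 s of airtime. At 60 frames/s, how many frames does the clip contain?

369840 frames

1 h 42 min 44 s = 6164 s.
Frames = 6164 × 60 = 369840.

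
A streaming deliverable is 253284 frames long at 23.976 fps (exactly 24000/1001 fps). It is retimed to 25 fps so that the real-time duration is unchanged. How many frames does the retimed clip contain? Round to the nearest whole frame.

Frames at target rate = 253284 × (25) / (24000/1001) = 21128107/80 ≈ 264101.338.
Nearest whole frame: 264101.

264101 frames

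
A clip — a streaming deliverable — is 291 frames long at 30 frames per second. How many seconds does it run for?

9.7 seconds

Running time = 291 / (30) = 9.7 s.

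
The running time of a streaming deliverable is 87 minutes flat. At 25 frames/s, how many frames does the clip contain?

130500 frames

87 min = 5220 s.
Frames = 5220 × 25 = 130500.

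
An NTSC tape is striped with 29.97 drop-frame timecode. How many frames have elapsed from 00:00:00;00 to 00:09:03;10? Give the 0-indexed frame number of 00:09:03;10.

As if non-drop at 30 labels/s: (0 × 3600 + 9 × 60 + 3) × 30 + 10 = 16300.
Minute boundaries passed: 9; those not divisible by 10: 9 − 0 = 9; dropped labels = 2 × 9 = 18.
Actual frame index = 16300 − 18 = 16282.

16282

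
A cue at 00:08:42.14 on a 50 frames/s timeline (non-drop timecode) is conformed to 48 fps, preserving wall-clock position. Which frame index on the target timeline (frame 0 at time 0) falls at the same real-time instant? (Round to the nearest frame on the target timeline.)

Source frame index: (0×3600 + 8×60 + 42) × 50 + 14 = 26114.
Real time: 26114 / (50) = 13057/25 s.
Target frame: (13057/25) × (48) = 626736/25 ≈ 25069.440 → 25069.

frame 25069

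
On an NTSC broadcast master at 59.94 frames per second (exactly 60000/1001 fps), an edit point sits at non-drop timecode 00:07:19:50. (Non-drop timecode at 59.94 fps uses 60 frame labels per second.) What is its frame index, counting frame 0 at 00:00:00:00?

Total seconds to the label: (0 × 3600 + 7 × 60 + 19) = 439.
Frame index = 439 × 60 + 50 = 26390.

26390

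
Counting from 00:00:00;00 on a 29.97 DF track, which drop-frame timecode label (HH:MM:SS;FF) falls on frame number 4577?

Each 10-minute DF block holds 10 × 60 × 30 − 9 × 2 = 17982 frames. 4577 ÷ 17982 → 0 full blocks, remainder 4577.
Within the partial block the first minute is 1800 frames and each further minute 1798, so 2 further minute boundaries passed. Total skipped labels = 18 × 0 + 2 × 2 = 4.
Non-drop label index = 4577 + 4 = 4581; at 30 labels/s that is 00:02:32:21, i.e. DF 00:02:32;21.

00:02:32;21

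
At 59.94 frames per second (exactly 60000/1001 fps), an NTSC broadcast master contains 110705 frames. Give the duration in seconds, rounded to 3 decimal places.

1846.928 seconds

Running time = 110705 × 1001/60000 = 22163141/12000 s ≈ 1846.928 s.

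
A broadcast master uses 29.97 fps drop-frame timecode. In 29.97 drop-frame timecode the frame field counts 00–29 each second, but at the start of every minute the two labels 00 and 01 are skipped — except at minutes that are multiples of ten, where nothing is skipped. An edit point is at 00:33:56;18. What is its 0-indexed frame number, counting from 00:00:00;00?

61038

As if non-drop at 30 labels/s: (0 × 3600 + 33 × 60 + 56) × 30 + 18 = 61098.
Minute boundaries passed: 33; those not divisible by 10: 33 − 3 = 30; dropped labels = 2 × 30 = 60.
Actual frame index = 61098 − 60 = 61038.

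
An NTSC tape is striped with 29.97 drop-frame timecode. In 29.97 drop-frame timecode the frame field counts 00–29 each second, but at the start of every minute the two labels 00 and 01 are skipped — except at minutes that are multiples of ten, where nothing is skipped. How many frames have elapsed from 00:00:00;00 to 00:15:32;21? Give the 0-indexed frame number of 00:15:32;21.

Complete 10-minute blocks: 1, each 17982 frames → 17982.
Remaining 5 whole minutes in the current block: 1800 + 4 × 1798 = 8992 frames.
Within the current minute: 32 × 30 + 21 − 2 = 979 (labels ;00/;01 skipped at this minute). Total = 17982 + 8992 + 979 = 27953.

27953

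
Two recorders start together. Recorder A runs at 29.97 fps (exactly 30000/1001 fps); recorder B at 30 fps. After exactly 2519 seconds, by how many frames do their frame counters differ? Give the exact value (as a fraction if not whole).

A emits 30000/1001 × 2519 = 6870000/91 frames; B emits 30 × 2519 = 75570.
Difference = 6870/91 frames (≈ 75.4945); B is ahead of A.

6870/91 frames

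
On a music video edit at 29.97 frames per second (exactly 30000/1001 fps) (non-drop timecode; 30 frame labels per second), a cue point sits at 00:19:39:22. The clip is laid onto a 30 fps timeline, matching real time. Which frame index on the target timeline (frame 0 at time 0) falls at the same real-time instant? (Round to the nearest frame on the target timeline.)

frame 35427

Source frame index: (0×3600 + 19×60 + 39) × 30 + 22 = 35392.
Real time: 35392 / (30000/1001) = 2214212/1875 s.
Target frame: (2214212/1875) × (30) = 4428424/125 ≈ 35427.392 → 35427.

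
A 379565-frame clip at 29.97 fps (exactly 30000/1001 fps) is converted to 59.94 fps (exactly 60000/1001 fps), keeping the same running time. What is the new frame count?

759130 frames

Frames at target rate = 379565 × (60000/1001) / (30000/1001) = 759130.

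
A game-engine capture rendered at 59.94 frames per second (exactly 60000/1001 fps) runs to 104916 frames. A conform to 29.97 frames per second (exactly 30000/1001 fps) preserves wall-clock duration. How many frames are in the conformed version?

52458 frames

Target frames = source frames × (target rate / source rate) = 104916 × (30000/1001)/(60000/1001) = 104916 × 1/2 = 52458.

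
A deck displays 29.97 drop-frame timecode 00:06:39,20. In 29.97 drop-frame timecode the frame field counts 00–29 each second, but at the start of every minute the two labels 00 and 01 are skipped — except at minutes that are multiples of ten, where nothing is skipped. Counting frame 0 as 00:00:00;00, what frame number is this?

11978

Complete 10-minute blocks: 0, each 17982 frames → 0.
Remaining 6 whole minutes in the current block: 1800 + 5 × 1798 = 10790 frames.
Within the current minute: 39 × 30 + 20 − 2 = 1188 (labels ;00/;01 skipped at this minute). Total = 0 + 10790 + 1188 = 11978.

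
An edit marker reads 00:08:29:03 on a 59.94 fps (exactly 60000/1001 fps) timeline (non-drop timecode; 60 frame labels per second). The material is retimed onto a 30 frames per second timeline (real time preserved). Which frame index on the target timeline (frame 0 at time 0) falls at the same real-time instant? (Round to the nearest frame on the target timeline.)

Source frame index: (0×3600 + 8×60 + 29) × 60 + 3 = 30543.
Real time: 30543 / (60000/1001) = 10191181/20000 s.
Target frame: (10191181/20000) × (30) = 30573543/2000 ≈ 15286.772 → 15287.

frame 15287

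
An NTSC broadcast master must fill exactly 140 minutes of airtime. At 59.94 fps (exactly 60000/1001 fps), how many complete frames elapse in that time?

503496 frames

140 min = 8400 s.
Frames = 8400 × 60000/1001 = 72000000/143 ≈ 503496.5035.
Complete frames: 503496.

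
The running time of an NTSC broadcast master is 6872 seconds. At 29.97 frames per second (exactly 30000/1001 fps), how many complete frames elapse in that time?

Frames = 6872 × 30000/1001 = 206160000/1001 ≈ 205954.0460.
Complete frames: 205954.

205954 frames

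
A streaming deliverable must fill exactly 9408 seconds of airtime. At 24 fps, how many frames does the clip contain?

225792 frames

Frames = 9408 × 24 = 225792.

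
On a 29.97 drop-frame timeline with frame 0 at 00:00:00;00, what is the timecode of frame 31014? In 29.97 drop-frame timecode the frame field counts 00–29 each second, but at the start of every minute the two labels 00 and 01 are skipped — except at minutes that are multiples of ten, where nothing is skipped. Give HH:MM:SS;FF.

00:17:14;26

Ten DF minutes hold 17982 frames, so frame 31014 lies in block 1 (frames 17982–35963) with 13032 frames into that block.
The block's first minute is 1800 frames and the rest 1798 each; 13032 frames reaches minute 7, so 1 × 18 + 7 × 2 = 32 labels have been skipped so far.
Adding those back, label number 31014 + 32 = 31046 at 30 labels/s is 1034 s + 26 f = 0 h 17 min 14 s frame 26, i.e. 00:17:14;26.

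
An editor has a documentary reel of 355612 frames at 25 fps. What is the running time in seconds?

14224.48 seconds

Running time = 355612 / (25) = 14224.48 s.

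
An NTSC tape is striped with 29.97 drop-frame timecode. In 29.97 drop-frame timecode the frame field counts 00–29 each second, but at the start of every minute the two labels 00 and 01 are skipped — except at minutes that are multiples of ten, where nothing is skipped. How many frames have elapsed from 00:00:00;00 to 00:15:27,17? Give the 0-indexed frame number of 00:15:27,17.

As if non-drop at 30 labels/s: (0 × 3600 + 15 × 60 + 27) × 30 + 17 = 27827.
Minute boundaries passed: 15; those not divisible by 10: 15 − 1 = 14; dropped labels = 2 × 14 = 28.
Actual frame index = 27827 − 28 = 27799.

27799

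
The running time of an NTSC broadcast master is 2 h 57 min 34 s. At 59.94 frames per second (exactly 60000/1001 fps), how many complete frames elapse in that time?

638601 frames

2 h 57 min 34 s = 10654 s.
Frames = 10654 × 60000/1001 = 91320000/143 ≈ 638601.3986.
Complete frames: 638601.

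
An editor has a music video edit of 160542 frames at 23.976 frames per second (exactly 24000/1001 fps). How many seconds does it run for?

Running time = 160542 / (24000/1001) = 6695.93925 s.

6695.93925 seconds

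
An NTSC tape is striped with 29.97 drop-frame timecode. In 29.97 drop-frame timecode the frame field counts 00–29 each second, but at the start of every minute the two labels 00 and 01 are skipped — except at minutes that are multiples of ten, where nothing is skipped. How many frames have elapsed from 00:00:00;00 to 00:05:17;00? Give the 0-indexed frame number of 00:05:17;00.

9500

As if non-drop at 30 labels/s: (0 × 3600 + 5 × 60 + 17) × 30 + 0 = 9510.
Minute boundaries passed: 5; those not divisible by 10: 5 − 0 = 5; dropped labels = 2 × 5 = 10.
Actual frame index = 9510 − 10 = 9500.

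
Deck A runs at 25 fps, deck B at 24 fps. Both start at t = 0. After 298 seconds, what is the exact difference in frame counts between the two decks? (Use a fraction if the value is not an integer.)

A emits 25 × 298 = 7450 frames; B emits 24 × 298 = 7152.
Difference = 298 frames; B is behind A.

298 frames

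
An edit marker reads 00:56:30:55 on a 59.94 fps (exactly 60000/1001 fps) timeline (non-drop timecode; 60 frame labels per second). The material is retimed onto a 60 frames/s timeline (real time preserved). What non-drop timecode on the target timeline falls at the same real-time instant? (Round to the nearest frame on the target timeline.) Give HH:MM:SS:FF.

Source frame index: (0×3600 + 56×60 + 30) × 60 + 55 = 203455.
Real time: 203455 / (60000/1001) = 40731691/12000 s.
Target frame: (40731691/12000) × (60) = 40731691/200 ≈ 203658.455 → 203658.
At 60 labels/s: frame 203658 → 00:56:34:18.

00:56:34:18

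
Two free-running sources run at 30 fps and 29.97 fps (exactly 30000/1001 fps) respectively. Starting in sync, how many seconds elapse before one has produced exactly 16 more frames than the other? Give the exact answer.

The gap grows by |30000/1001 − 30| = 30/1001 frames per second.
Time for a 16-frame gap: 16 ÷ (30/1001) = 8008/15 s.

8008/15 seconds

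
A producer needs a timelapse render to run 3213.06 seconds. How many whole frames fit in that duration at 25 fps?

Frames = 3213.06 × 25 = 160653/2 ≈ 80326.5000.
Complete frames: 80326.

80326 frames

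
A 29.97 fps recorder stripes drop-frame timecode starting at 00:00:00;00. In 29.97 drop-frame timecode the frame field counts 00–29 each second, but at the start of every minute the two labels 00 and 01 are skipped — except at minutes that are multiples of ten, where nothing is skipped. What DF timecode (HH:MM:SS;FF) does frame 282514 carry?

02:37:06;18

Each 10-minute DF block holds 10 × 60 × 30 − 9 × 2 = 17982 frames. 282514 ÷ 17982 → 15 full blocks, remainder 12784.
Within the partial block the first minute is 1800 frames and each further minute 1798, so 7 further minute boundaries passed. Total skipped labels = 18 × 15 + 2 × 7 = 284.
Non-drop label index = 282514 + 284 = 282798; at 30 labels/s that is 02:37:06:18, i.e. DF 02:37:06;18.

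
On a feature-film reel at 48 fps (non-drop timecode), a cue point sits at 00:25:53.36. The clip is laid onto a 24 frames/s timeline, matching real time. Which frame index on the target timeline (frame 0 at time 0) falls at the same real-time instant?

frame 37290

Source frame index: (0×3600 + 25×60 + 53) × 48 + 36 = 74580.
Real time: 74580 / (48) = 6215/4 s.
Target frame: (6215/4) × (24) = 37290.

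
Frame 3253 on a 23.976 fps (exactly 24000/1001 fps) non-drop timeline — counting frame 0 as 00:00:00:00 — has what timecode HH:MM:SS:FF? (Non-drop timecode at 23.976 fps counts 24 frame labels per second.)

00:02:15:13

3253 ÷ 24 = 135 full seconds, remainder 13 frames.
135 s = 0 h 2 min 15 s.
Timecode: 00:02:15:13.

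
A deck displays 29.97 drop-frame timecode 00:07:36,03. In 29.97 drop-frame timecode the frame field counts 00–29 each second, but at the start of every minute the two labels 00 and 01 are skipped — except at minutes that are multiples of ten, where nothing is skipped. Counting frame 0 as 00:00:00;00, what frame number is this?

13669

As if non-drop at 30 labels/s: (0 × 3600 + 7 × 60 + 36) × 30 + 3 = 13683.
Minute boundaries passed: 7; those not divisible by 10: 7 − 0 = 7; dropped labels = 2 × 7 = 14.
Actual frame index = 13683 − 14 = 13669.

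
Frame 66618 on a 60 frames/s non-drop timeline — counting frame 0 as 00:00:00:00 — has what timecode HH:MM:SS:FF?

66618 ÷ 60 = 1110 full seconds, remainder 18 frames.
1110 s = 0 h 18 min 30 s.
Timecode: 00:18:30:18.

00:18:30:18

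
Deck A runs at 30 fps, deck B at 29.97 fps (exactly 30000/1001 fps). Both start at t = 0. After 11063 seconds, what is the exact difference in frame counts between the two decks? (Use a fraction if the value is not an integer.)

A emits 30 × 11063 = 331890 frames; B emits 30000/1001 × 11063 = 25530000/77.
Difference = 25530/77 frames (≈ 331.5584); B is behind A.

25530/77 frames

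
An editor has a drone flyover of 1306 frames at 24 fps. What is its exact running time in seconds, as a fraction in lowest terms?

653/12 seconds

Running time = 1306 ÷ (24) = 1306 × 1/24 = 653/12 s.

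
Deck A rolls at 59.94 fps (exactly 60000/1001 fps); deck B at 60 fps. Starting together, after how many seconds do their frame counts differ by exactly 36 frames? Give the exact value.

The gap grows by |60 − 60000/1001| = 60/1001 frames per second.
Time for a 36-frame gap: 36 ÷ (60/1001) = 600.6 s.

600.6 seconds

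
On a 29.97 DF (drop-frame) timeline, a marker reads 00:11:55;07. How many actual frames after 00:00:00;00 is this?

As if non-drop at 30 labels/s: (0 × 3600 + 11 × 60 + 55) × 30 + 7 = 21457.
Minute boundaries passed: 11; those not divisible by 10: 11 − 1 = 10; dropped labels = 2 × 10 = 20.
Actual frame index = 21457 − 20 = 21437.

21437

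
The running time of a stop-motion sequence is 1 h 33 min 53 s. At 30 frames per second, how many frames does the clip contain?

1 h 33 min 53 s = 5633 s.
Frames = 5633 × 30 = 168990.

168990 frames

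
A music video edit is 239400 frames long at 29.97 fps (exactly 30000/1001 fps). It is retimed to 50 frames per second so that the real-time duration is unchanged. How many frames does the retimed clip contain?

Target frames = source frames × (target rate / source rate) = 239400 × (50)/(30000/1001) = 239400 × 1001/600 = 399399.

399399 frames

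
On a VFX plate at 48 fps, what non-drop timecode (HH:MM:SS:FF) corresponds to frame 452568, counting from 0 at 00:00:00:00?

452568 ÷ 48 = 9428 full seconds, remainder 24 frames.
9428 s = 2 h 37 min 8 s.
Timecode: 02:37:08:24.

02:37:08:24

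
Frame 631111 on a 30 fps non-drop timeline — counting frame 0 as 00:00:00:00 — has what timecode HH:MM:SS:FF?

631111 ÷ 30 = 21037 full seconds, remainder 1 frame.
21037 s = 5 h 50 min 37 s.
Timecode: 05:50:37:01.

05:50:37:01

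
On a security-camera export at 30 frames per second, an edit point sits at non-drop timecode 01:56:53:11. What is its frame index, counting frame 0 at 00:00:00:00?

210401

Total seconds to the label: (1 × 3600 + 56 × 60 + 53) = 7013.
Frame index = 7013 × 30 + 11 = 210401.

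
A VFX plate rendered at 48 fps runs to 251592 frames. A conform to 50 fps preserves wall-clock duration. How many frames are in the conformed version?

262075 frames

Target frames = source frames × (target rate / source rate) = 251592 × (50)/(48) = 251592 × 25/24 = 262075.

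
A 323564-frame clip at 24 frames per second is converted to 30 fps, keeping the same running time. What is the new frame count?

Target frames = source frames × (target rate / source rate) = 323564 × (30)/(24) = 323564 × 5/4 = 404455.

404455 frames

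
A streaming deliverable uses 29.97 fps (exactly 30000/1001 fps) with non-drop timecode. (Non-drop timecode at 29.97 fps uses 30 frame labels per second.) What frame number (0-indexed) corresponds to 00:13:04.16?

Total seconds to the label: (0 × 3600 + 13 × 60 + 4) = 784.
Frame index = 784 × 30 + 16 = 23536.

frame 23536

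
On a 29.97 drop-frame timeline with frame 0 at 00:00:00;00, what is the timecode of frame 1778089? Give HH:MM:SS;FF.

16:28:48;29

Ten DF minutes hold 17982 frames, so frame 1778089 lies in block 98 (frames 1762236–1780217) with 15853 frames into that block.
The block's first minute is 1800 frames and the rest 1798 each; 15853 frames reaches minute 8, so 98 × 18 + 8 × 2 = 1780 labels have been skipped so far.
Adding those back, label number 1778089 + 1780 = 1779869 at 30 labels/s is 59328 s + 29 f = 16 h 28 min 48 s frame 29, i.e. 16:28:48;29.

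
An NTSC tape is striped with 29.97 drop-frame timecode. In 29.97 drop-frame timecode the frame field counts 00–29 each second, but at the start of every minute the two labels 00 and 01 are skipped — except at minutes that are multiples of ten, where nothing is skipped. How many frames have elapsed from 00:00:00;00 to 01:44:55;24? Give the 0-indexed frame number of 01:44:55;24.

As if non-drop at 30 labels/s: (1 × 3600 + 44 × 60 + 55) × 30 + 24 = 188874.
Minute boundaries passed: 104; those not divisible by 10: 104 − 10 = 94; dropped labels = 2 × 94 = 188.
Actual frame index = 188874 − 188 = 188686.

188686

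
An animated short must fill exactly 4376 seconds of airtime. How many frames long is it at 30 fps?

131280 frames

Frames = 4376 × 30 = 131280.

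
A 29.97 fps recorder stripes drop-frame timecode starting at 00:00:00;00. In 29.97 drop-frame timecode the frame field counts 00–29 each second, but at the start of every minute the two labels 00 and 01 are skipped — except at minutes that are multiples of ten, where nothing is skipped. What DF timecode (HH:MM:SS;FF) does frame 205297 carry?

Ten DF minutes hold 17982 frames, so frame 205297 lies in block 11 (frames 197802–215783) with 7495 frames into that block.
The block's first minute is 1800 frames and the rest 1798 each; 7495 frames reaches minute 4, so 11 × 18 + 4 × 2 = 206 labels have been skipped so far.
Adding those back, label number 205297 + 206 = 205503 at 30 labels/s is 6850 s + 3 f = 1 h 54 min 10 s frame 3, i.e. 01:54:10;03.

01:54:10;03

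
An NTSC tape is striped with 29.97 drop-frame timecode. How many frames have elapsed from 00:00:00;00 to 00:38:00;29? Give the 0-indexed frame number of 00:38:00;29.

Complete 10-minute blocks: 3, each 17982 frames → 53946.
Remaining 8 whole minutes in the current block: 1800 + 7 × 1798 = 14386 frames.
Within the current minute: 0 × 30 + 29 − 2 = 27 (labels ;00/;01 skipped at this minute). Total = 53946 + 14386 + 27 = 68359.

68359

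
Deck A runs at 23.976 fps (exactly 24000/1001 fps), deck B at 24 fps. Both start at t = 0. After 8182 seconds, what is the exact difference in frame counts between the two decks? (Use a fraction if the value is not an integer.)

196368/1001 frames

A emits 24000/1001 × 8182 = 196368000/1001 frames; B emits 24 × 8182 = 196368.
Difference = 196368/1001 frames (≈ 196.1718); B is ahead of A.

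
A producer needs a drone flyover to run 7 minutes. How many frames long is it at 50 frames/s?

7 min = 420 s.
Frames = 420 × 50 = 21000.

21000 frames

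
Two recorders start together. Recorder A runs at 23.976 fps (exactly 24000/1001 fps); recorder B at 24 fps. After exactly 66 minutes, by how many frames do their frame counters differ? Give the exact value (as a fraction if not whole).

66 min = 3960 s.
A emits 24000/1001 × 3960 = 8640000/91 frames; B emits 24 × 3960 = 95040.
Difference = 8640/91 frames (≈ 94.9451); B is ahead of A.

8640/91 frames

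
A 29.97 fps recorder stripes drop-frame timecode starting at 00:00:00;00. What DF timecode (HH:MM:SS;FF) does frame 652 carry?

00:00:21;22

Ten DF minutes hold 17982 frames, so frame 652 lies in block 0 (frames 0–17981) with 652 frames into that block.
The block's first minute is 1800 frames and the rest 1798 each; 652 frames reaches minute 0, so 0 × 18 + 0 × 2 = 0 labels have been skipped so far.
Adding those back, label number 652 + 0 = 652 at 30 labels/s is 21 s + 22 f = 0 h 0 min 21 s frame 22, i.e. 00:00:21;22.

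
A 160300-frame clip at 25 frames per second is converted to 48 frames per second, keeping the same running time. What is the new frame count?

307776 frames

Target frames = source frames × (target rate / source rate) = 160300 × (48)/(25) = 160300 × 48/25 = 307776.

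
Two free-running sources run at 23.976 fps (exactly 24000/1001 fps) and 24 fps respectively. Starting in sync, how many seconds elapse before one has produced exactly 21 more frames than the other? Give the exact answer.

The gap grows by |24 − 24000/1001| = 24/1001 frames per second.
Time for a 21-frame gap: 21 ÷ (24/1001) = 875.875 s.

875.875 seconds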